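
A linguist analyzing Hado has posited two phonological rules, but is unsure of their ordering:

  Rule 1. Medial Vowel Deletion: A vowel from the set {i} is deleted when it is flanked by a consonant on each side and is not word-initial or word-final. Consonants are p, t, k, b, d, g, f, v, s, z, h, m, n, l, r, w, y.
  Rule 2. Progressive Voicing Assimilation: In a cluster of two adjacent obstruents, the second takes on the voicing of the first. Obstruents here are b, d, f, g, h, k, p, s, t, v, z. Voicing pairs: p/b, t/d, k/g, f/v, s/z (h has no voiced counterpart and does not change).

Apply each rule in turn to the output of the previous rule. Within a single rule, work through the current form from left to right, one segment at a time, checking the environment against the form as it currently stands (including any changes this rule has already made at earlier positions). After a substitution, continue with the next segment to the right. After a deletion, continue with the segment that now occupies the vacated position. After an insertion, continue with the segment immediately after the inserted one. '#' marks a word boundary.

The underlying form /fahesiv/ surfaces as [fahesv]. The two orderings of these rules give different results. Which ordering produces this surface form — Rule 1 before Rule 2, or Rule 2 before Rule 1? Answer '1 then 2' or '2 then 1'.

2 then 1

Order 1 then 2:
  1 Medial Vowel Deletion: [fahesiv] → [fahesv]
  2 Progressive Voicing Assimilation: [fahesv] → [fahesf]
  result: [fahesf]
Order 2 then 1:
  2 Progressive Voicing Assimilation: no change — [fahesiv]
  1 Medial Vowel Deletion: [fahesiv] → [fahesv]
  result: [fahesv]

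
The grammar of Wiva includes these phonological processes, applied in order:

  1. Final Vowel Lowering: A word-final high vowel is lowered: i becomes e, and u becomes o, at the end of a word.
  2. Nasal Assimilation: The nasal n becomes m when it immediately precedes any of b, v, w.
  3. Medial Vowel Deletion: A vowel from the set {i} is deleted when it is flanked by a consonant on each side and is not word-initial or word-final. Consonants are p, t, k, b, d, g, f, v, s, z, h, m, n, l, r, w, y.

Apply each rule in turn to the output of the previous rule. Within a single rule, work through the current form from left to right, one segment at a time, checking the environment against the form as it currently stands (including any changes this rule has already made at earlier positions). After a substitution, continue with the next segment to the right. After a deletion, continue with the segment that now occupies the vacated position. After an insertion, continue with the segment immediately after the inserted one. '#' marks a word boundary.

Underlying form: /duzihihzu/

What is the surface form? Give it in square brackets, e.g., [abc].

1 Final Vowel Lowering: [duzihihzu] → [duzihihzo]
2 Nasal Assimilation: no change — [duzihihzo]
3 Medial Vowel Deletion: [duzihihzo] → [duzhhzo]

[duzhhzo]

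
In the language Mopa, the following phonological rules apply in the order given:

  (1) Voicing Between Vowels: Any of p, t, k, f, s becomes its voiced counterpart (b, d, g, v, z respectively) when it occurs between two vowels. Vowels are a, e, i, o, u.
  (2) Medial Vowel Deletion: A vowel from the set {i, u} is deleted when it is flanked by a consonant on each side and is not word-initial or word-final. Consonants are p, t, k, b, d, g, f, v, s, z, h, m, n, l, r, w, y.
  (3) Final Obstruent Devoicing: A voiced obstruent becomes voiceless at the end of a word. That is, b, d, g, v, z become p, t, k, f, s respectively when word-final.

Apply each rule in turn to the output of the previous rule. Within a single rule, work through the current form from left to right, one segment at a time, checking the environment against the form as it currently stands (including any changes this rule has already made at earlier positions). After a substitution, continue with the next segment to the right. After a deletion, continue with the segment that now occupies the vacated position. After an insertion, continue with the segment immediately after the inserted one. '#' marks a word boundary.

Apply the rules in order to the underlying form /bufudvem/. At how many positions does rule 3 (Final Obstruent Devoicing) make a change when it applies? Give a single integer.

0

(1) Voicing Between Vowels: [bufudvem] → [buvudvem]
(2) Medial Vowel Deletion: [buvudvem] → [bvdvem]
(3) Final Obstruent Devoicing: no change — [bvdvem]
Rule 3 changed 0 position(s).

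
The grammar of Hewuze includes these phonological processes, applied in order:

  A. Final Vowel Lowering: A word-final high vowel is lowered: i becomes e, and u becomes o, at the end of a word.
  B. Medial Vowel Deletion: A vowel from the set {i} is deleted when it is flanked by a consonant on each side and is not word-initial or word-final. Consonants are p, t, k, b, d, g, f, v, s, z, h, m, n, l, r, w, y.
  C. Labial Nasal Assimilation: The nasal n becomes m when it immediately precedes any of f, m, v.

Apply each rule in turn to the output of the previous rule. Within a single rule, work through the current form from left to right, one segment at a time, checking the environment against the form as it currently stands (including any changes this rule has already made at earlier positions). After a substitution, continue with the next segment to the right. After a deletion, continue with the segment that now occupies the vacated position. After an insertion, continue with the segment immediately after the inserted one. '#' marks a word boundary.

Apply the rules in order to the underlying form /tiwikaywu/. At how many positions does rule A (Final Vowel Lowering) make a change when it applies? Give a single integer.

1

A Final Vowel Lowering: [tiwikaywu] → [tiwikaywo]
B Medial Vowel Deletion: [tiwikaywo] → [twkaywo]
C Labial Nasal Assimilation: no change — [twkaywo]
Rule A changed 1 position(s).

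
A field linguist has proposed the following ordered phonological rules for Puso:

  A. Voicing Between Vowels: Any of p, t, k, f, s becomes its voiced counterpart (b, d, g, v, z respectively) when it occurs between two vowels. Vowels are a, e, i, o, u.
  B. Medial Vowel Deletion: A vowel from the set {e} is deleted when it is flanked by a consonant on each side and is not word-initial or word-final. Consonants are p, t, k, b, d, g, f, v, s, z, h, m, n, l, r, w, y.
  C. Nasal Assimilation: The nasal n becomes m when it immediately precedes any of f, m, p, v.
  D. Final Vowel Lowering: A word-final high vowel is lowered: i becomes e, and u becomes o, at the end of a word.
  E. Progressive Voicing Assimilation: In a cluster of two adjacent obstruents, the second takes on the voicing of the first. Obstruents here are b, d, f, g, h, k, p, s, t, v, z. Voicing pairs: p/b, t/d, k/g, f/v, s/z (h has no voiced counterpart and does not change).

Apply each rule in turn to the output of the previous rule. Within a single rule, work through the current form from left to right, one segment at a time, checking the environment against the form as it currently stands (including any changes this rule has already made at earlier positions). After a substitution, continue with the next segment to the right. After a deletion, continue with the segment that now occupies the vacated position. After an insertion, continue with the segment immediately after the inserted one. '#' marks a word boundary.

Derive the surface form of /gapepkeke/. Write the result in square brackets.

[gabbgge]

A Voicing Between Vowels: [gapepkeke] → [gabepkege]
B Medial Vowel Deletion: [gabepkege] → [gabpkge]
C Nasal Assimilation: no change — [gabpkge]
D Final Vowel Lowering: no change — [gabpkge]
E Progressive Voicing Assimilation: [gabpkge] → [gabbgge]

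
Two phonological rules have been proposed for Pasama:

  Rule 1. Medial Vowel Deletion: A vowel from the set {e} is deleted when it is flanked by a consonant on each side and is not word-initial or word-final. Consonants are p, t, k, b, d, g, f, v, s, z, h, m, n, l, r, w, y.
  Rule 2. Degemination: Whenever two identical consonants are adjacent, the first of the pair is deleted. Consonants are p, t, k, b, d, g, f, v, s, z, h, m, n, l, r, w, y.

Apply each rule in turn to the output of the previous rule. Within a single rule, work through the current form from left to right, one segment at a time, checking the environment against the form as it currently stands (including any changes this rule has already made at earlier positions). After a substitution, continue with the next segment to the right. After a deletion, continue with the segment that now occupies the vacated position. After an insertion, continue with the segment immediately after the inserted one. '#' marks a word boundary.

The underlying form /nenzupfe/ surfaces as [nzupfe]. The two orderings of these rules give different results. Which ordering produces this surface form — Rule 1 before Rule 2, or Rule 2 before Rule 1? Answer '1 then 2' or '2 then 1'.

Order 1 then 2:
  1 Medial Vowel Deletion: [nenzupfe] → [nnzupfe]
  2 Degemination: [nnzupfe] → [nzupfe]
  result: [nzupfe]
Order 2 then 1:
  2 Degemination: no change — [nenzupfe]
  1 Medial Vowel Deletion: [nenzupfe] → [nnzupfe]
  result: [nnzupfe]

1 then 2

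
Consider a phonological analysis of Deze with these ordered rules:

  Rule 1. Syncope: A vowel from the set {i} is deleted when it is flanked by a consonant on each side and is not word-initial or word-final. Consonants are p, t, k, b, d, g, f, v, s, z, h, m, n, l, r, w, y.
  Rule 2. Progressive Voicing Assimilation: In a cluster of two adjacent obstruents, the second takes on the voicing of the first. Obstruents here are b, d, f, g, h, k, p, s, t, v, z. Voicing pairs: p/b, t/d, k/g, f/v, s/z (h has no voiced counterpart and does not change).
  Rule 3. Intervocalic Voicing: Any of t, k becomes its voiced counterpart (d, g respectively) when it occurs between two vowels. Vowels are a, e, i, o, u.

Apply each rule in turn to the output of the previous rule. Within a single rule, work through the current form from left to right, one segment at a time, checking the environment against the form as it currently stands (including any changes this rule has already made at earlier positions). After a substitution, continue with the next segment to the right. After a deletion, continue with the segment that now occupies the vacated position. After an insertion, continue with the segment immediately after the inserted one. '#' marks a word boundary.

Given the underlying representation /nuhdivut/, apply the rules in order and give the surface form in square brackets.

[nuhtfut]

Rule 1 Syncope: [nuhdivut] → [nuhdvut]
Rule 2 Progressive Voicing Assimilation: [nuhdvut] → [nuhtfut]
Rule 3 Intervocalic Voicing: no change — [nuhtfut]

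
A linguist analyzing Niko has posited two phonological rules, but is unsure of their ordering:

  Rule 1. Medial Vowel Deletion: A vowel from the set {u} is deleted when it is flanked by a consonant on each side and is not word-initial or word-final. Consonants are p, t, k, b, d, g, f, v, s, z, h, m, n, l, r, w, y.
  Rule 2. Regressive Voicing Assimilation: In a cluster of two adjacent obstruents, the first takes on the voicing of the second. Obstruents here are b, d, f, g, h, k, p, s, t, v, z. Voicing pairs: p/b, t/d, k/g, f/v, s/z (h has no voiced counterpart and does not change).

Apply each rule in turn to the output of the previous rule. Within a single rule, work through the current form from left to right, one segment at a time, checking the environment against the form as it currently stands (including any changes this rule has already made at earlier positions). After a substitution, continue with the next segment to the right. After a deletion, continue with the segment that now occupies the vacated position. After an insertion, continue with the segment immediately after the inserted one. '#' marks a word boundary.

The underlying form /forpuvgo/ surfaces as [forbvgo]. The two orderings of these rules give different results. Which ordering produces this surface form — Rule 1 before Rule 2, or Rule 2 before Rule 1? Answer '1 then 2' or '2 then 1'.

1 then 2

Order 1 then 2:
  1 Medial Vowel Deletion: [forpuvgo] → [forpvgo]
  2 Regressive Voicing Assimilation: [forpvgo] → [forbvgo]
  result: [forbvgo]
Order 2 then 1:
  2 Regressive Voicing Assimilation: no change — [forpuvgo]
  1 Medial Vowel Deletion: [forpuvgo] → [forpvgo]
  result: [forpvgo]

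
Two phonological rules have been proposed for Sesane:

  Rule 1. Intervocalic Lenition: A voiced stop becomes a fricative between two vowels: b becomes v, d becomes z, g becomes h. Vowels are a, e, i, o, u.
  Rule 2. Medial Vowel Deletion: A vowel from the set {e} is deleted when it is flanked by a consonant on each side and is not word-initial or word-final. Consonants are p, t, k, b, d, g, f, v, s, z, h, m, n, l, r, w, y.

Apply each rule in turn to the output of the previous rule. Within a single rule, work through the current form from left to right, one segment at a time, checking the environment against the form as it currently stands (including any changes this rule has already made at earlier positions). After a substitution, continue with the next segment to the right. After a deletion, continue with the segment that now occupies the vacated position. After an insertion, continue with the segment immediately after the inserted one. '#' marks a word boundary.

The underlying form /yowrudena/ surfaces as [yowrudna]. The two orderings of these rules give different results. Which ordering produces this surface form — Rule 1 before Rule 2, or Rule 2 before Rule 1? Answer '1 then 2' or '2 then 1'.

Order 1 then 2:
  1 Intervocalic Lenition: [yowrudena] → [yowruzena]
  2 Medial Vowel Deletion: [yowruzena] → [yowruzna]
  result: [yowruzna]
Order 2 then 1:
  2 Medial Vowel Deletion: [yowrudena] → [yowrudna]
  1 Intervocalic Lenition: no change — [yowrudna]
  result: [yowrudna]

2 then 1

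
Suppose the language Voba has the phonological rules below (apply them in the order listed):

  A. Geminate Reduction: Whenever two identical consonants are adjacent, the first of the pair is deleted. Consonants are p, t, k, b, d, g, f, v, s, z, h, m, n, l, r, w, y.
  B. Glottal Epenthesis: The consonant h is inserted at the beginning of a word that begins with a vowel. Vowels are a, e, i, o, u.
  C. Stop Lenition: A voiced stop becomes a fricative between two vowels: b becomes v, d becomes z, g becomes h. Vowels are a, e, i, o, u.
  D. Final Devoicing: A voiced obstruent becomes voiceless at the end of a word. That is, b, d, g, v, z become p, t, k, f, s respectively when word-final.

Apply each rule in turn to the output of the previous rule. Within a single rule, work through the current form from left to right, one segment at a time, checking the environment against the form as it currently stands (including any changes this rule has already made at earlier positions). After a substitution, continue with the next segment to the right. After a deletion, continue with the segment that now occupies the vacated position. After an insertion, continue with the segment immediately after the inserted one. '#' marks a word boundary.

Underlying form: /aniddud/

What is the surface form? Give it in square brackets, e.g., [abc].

A Geminate Reduction: [aniddud] → [anidud]
B Glottal Epenthesis: [anidud] → [hanidud]
C Stop Lenition: [hanidud] → [hanizud]
D Final Devoicing: [hanizud] → [hanizut]

[hanizut]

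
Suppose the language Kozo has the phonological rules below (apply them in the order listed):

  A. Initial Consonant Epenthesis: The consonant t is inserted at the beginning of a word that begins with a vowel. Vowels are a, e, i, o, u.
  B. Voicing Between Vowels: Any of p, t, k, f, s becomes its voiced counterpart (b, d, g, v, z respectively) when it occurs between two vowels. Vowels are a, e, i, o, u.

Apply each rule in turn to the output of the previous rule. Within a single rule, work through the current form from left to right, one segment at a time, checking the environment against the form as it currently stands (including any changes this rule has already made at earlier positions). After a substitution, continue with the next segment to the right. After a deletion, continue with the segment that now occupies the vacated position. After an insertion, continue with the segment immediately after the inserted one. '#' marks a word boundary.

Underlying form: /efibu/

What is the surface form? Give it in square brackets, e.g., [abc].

[tevibu]

A Initial Consonant Epenthesis: [efibu] → [tefibu]
B Voicing Between Vowels: [tefibu] → [tevibu]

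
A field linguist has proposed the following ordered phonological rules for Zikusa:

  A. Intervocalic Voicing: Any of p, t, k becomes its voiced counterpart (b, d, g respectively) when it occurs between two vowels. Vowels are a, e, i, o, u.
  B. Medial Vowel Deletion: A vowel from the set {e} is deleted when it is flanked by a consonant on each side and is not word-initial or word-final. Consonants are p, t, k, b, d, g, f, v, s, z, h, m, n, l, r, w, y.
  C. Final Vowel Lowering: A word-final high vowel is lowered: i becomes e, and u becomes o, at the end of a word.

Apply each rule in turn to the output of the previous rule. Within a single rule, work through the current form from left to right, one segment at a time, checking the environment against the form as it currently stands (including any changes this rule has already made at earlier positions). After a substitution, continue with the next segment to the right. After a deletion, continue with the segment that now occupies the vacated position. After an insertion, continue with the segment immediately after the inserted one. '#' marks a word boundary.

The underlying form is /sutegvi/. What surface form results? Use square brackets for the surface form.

[sudgve]

A Intervocalic Voicing: [sutegvi] → [sudegvi]
B Medial Vowel Deletion: [sudegvi] → [sudgvi]
C Final Vowel Lowering: [sudgvi] → [sudgve]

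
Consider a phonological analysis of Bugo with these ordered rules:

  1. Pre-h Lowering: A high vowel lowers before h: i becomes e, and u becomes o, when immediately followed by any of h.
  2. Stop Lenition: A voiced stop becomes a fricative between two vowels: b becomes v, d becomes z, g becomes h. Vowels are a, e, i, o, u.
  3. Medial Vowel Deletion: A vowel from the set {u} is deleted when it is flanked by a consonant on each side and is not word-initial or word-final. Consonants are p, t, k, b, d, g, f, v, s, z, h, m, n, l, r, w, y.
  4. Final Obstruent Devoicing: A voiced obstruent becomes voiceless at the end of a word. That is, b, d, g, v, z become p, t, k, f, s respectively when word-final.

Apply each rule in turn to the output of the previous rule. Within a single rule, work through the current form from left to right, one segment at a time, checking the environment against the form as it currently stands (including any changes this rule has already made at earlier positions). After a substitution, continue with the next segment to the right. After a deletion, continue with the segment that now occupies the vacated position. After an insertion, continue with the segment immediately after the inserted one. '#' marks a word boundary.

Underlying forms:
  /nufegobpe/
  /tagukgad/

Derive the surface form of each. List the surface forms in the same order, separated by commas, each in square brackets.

/nufegobpe/:
  1 Pre-h Lowering: no change — [nufegobpe]
  2 Stop Lenition: [nufegobpe] → [nufehobpe]
  3 Medial Vowel Deletion: [nufehobpe] → [nfehobpe]
  4 Final Obstruent Devoicing: no change — [nfehobpe]
/tagukgad/:
  1 Pre-h Lowering: no change — [tagukgad]
  2 Stop Lenition: [tagukgad] → [tahukgad]
  3 Medial Vowel Deletion: [tahukgad] → [tahkgad]
  4 Final Obstruent Devoicing: [tahkgad] → [tahkgat]

[nfehobpe], [tahkgat]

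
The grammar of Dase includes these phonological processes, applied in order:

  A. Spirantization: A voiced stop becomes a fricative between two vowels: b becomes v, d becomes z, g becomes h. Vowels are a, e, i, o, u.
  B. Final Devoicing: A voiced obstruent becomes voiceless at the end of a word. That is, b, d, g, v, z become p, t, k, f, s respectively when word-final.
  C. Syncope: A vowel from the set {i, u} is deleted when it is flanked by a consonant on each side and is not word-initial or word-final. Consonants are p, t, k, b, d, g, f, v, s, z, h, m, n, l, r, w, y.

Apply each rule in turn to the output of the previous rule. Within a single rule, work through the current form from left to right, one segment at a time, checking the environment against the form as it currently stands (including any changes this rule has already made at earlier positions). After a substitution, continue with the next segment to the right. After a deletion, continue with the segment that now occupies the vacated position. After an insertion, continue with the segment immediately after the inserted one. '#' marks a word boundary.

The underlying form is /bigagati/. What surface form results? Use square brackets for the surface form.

[bhahati]

A Spirantization: [bigagati] → [bihahati]
B Final Devoicing: no change — [bihahati]
C Syncope: [bihahati] → [bhahati]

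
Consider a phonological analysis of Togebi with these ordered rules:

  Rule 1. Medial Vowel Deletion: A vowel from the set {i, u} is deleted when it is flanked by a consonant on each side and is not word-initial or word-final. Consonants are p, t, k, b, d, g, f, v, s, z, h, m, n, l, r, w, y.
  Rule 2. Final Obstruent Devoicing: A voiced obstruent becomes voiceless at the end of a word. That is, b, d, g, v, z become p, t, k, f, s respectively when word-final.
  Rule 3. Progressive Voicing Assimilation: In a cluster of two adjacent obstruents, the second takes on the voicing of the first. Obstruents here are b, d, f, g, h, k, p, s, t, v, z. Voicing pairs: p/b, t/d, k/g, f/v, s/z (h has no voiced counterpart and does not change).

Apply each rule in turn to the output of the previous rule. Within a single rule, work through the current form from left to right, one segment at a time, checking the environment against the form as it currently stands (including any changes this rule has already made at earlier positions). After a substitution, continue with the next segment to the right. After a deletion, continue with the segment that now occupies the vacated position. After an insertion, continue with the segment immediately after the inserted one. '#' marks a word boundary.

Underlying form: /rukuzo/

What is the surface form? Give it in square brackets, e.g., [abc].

Rule 1 Medial Vowel Deletion: [rukuzo] → [rkzo]
Rule 2 Final Obstruent Devoicing: no change — [rkzo]
Rule 3 Progressive Voicing Assimilation: [rkzo] → [rkso]

[rkso]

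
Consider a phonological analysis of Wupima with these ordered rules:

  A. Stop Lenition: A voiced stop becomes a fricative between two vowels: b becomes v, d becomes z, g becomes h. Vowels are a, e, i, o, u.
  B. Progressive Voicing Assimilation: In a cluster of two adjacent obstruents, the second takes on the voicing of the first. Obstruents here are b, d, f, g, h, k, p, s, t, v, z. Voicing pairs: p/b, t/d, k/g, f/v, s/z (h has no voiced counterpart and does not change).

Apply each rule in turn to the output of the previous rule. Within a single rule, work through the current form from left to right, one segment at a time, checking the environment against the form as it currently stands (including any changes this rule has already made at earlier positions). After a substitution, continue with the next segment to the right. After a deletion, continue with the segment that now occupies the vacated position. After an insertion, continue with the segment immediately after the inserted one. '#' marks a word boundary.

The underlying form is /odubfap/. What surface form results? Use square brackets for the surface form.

[ozubvap]

A Stop Lenition: [odubfap] → [ozubfap]
B Progressive Voicing Assimilation: [ozubfap] → [ozubvap]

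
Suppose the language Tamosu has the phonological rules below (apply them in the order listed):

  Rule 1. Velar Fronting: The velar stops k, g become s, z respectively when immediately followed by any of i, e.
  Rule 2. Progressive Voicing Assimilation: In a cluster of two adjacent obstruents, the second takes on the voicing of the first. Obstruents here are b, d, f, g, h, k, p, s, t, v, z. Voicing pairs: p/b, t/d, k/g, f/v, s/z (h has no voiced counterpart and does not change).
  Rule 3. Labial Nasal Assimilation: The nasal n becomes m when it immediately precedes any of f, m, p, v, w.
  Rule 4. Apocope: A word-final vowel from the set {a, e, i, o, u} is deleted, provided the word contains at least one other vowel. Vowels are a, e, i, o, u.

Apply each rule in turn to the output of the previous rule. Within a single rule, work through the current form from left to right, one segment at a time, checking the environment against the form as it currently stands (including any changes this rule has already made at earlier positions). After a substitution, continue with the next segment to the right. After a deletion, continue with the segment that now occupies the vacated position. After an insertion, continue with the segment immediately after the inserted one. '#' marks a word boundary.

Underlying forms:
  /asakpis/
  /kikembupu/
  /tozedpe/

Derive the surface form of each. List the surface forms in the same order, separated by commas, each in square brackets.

/asakpis/:
  Rule 1 Velar Fronting: no change — [asakpis]
  Rule 2 Progressive Voicing Assimilation: no change — [asakpis]
  Rule 3 Labial Nasal Assimilation: no change — [asakpis]
  Rule 4 Apocope: no change — [asakpis]
/kikembupu/:
  Rule 1 Velar Fronting: [kikembupu] → [sisembupu]
  Rule 2 Progressive Voicing Assimilation: no change — [sisembupu]
  Rule 3 Labial Nasal Assimilation: no change — [sisembupu]
  Rule 4 Apocope: [sisembupu] → [sisembup]
/tozedpe/:
  Rule 1 Velar Fronting: no change — [tozedpe]
  Rule 2 Progressive Voicing Assimilation: [tozedpe] → [tozedbe]
  Rule 3 Labial Nasal Assimilation: no change — [tozedbe]
  Rule 4 Apocope: [tozedbe] → [tozedb]

[asakpis], [sisembup], [tozedb]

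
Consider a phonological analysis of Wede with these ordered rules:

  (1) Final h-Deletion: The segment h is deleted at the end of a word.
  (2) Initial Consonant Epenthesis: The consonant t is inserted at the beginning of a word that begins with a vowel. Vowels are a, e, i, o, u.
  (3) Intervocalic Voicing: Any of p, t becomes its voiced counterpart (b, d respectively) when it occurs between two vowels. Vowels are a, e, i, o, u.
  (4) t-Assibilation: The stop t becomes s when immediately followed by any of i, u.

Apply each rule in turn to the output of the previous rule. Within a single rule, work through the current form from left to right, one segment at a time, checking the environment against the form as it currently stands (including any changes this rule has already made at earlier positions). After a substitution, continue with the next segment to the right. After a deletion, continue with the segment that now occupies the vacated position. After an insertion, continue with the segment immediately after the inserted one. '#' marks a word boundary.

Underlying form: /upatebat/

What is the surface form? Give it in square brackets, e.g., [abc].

(1) Final h-Deletion: no change — [upatebat]
(2) Initial Consonant Epenthesis: [upatebat] → [tupatebat]
(3) Intervocalic Voicing: [tupatebat] → [tubadebat]
(4) t-Assibilation: [tubadebat] → [subadebat]

[subadebat]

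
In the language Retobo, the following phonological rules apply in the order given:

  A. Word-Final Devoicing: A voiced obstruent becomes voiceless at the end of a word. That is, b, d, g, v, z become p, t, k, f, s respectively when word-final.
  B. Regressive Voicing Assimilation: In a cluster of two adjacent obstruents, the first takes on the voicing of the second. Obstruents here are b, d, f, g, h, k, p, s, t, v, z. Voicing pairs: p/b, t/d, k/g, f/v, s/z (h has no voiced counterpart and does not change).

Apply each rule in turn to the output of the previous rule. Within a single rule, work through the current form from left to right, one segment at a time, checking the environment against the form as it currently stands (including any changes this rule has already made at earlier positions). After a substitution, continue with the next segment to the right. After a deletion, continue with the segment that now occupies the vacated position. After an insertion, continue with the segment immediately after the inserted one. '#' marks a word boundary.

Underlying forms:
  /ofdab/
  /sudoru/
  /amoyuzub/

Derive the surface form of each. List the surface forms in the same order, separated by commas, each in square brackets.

/ofdab/:
  A Word-Final Devoicing: [ofdab] → [ofdap]
  B Regressive Voicing Assimilation: [ofdap] → [ovdap]
/sudoru/:
  A Word-Final Devoicing: no change — [sudoru]
  B Regressive Voicing Assimilation: no change — [sudoru]
/amoyuzub/:
  A Word-Final Devoicing: [amoyuzub] → [amoyuzup]
  B Regressive Voicing Assimilation: no change — [amoyuzup]

[ovdap], [sudoru], [amoyuzup]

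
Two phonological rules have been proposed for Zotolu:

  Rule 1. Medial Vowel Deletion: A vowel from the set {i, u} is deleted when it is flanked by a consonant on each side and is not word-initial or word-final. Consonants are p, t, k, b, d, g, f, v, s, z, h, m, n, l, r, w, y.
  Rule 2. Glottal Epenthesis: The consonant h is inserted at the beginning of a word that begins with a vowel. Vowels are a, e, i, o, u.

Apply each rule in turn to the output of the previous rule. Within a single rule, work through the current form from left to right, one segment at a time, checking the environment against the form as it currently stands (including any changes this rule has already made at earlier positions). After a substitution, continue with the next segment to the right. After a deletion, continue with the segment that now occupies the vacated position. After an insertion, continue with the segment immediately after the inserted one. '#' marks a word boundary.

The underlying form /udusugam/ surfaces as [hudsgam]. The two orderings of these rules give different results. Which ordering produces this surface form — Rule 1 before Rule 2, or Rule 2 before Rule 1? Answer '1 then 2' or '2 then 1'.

Order 1 then 2:
  1 Medial Vowel Deletion: [udusugam] → [udsgam]
  2 Glottal Epenthesis: [udsgam] → [hudsgam]
  result: [hudsgam]
Order 2 then 1:
  2 Glottal Epenthesis: [udusugam] → [hudusugam]
  1 Medial Vowel Deletion: [hudusugam] → [hdsgam]
  result: [hdsgam]

1 then 2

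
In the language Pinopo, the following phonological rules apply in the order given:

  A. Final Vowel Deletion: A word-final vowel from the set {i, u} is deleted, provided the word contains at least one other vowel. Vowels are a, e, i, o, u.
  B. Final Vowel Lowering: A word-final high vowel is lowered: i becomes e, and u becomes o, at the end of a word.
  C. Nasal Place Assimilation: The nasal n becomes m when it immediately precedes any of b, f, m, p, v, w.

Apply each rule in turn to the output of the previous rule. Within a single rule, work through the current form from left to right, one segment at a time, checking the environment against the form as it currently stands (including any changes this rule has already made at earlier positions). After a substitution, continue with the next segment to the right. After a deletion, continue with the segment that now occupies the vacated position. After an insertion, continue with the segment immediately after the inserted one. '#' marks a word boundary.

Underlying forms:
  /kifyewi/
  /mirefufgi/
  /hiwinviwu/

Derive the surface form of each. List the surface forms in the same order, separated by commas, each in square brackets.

[kifyew], [mirefufg], [hiwimviw]

/kifyewi/:
  A Final Vowel Deletion: [kifyewi] → [kifyew]
  B Final Vowel Lowering: no change — [kifyew]
  C Nasal Place Assimilation: no change — [kifyew]
/mirefufgi/:
  A Final Vowel Deletion: [mirefufgi] → [mirefufg]
  B Final Vowel Lowering: no change — [mirefufg]
  C Nasal Place Assimilation: no change — [mirefufg]
/hiwinviwu/:
  A Final Vowel Deletion: [hiwinviwu] → [hiwinviw]
  B Final Vowel Lowering: no change — [hiwinviw]
  C Nasal Place Assimilation: [hiwinviw] → [hiwimviw]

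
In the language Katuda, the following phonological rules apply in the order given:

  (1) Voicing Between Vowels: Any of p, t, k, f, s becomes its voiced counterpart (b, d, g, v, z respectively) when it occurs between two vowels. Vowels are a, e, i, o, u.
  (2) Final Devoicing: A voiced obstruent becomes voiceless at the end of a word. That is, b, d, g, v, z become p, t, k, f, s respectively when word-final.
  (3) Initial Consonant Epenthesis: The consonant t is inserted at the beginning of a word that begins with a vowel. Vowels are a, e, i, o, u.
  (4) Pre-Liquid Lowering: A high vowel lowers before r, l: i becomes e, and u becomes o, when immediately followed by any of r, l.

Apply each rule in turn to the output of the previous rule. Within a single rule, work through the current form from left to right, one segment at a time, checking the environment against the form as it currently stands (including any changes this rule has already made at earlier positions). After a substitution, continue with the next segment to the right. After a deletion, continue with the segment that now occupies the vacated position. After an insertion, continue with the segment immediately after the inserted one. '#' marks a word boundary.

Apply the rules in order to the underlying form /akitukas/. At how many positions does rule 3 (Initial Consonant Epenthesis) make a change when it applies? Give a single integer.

1

(1) Voicing Between Vowels: [akitukas] → [agidugas]
(2) Final Devoicing: no change — [agidugas]
(3) Initial Consonant Epenthesis: [agidugas] → [tagidugas]
(4) Pre-Liquid Lowering: no change — [tagidugas]
Rule 3 changed 1 position(s).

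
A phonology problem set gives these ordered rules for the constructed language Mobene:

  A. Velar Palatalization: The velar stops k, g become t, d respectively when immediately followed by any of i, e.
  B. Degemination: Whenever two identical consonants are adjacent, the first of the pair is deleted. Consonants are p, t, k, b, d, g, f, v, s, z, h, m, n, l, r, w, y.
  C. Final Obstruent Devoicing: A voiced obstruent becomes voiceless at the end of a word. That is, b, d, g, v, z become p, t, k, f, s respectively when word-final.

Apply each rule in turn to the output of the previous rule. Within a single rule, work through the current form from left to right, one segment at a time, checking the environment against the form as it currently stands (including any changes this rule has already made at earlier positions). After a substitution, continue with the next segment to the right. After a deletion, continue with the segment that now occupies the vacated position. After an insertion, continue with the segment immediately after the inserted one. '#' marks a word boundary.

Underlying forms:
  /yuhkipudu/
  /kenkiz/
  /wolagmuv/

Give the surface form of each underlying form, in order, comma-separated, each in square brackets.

[yuhtipudu], [tentis], [wolagmuf]

/yuhkipudu/:
  A Velar Palatalization: [yuhkipudu] → [yuhtipudu]
  B Degemination: no change — [yuhtipudu]
  C Final Obstruent Devoicing: no change — [yuhtipudu]
/kenkiz/:
  A Velar Palatalization: [kenkiz] → [tentiz]
  B Degemination: no change — [tentiz]
  C Final Obstruent Devoicing: [tentiz] → [tentis]
/wolagmuv/:
  A Velar Palatalization: no change — [wolagmuv]
  B Degemination: no change — [wolagmuv]
  C Final Obstruent Devoicing: [wolagmuv] → [wolagmuf]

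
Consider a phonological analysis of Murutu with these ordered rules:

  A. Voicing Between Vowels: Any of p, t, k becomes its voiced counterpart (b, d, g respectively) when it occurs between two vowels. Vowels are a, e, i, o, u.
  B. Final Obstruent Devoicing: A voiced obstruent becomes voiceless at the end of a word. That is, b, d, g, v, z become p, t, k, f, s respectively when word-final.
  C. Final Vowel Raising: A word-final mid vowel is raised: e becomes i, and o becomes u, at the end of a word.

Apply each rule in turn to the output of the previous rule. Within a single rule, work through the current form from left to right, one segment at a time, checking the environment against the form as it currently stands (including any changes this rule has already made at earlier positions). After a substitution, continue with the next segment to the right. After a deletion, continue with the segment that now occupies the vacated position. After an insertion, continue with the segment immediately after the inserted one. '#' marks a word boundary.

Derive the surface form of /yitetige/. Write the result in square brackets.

A Voicing Between Vowels: [yitetige] → [yidedige]
B Final Obstruent Devoicing: no change — [yidedige]
C Final Vowel Raising: [yidedige] → [yidedigi]

[yidedigi]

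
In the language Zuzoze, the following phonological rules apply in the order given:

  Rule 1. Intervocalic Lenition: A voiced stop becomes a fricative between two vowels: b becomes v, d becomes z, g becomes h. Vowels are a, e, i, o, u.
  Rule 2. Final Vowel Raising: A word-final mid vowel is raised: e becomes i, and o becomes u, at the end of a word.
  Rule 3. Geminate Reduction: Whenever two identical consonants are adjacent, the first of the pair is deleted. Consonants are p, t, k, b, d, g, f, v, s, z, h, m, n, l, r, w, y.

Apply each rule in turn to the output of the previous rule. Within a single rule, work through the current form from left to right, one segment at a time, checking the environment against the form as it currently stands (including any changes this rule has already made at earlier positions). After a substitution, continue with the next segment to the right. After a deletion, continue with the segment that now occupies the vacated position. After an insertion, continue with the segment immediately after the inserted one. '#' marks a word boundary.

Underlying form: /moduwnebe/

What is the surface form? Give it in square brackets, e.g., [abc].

[mozuwnevi]

Rule 1 Intervocalic Lenition: [moduwnebe] → [mozuwneve]
Rule 2 Final Vowel Raising: [mozuwneve] → [mozuwnevi]
Rule 3 Geminate Reduction: no change — [mozuwnevi]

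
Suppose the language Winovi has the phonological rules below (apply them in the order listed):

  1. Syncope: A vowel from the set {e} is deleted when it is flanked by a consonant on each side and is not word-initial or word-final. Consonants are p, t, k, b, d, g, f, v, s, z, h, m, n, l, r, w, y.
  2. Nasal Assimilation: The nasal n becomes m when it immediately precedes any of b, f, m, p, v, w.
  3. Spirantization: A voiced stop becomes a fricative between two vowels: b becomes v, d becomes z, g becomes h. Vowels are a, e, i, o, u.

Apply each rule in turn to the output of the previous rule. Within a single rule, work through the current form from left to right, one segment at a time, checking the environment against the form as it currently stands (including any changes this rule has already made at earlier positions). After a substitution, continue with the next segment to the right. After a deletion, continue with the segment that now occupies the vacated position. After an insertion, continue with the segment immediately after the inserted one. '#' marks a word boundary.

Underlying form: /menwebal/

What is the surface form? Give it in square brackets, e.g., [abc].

[mmwbal]

1 Syncope: [menwebal] → [mnwbal]
2 Nasal Assimilation: [mnwbal] → [mmwbal]
3 Spirantization: no change — [mmwbal]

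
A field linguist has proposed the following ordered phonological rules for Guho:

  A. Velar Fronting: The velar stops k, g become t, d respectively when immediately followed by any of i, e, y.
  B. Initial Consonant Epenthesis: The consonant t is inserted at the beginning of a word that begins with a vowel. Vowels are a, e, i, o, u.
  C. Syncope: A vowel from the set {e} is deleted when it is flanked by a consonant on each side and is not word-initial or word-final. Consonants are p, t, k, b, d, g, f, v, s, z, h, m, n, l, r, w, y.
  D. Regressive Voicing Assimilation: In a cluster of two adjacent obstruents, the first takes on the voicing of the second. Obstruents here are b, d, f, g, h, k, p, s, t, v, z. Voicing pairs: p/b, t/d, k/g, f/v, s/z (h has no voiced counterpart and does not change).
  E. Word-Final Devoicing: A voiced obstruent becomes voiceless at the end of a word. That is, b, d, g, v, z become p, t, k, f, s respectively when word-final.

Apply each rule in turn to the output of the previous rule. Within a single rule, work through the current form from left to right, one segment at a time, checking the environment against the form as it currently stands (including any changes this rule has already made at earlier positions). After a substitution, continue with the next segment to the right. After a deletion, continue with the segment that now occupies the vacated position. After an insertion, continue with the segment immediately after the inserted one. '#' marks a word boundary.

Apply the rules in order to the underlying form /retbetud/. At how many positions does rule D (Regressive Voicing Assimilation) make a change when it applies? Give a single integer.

2

A Velar Fronting: no change — [retbetud]
B Initial Consonant Epenthesis: no change — [retbetud]
C Syncope: [retbetud] → [rtbtud]
D Regressive Voicing Assimilation: [rtbtud] → [rdptud]
E Word-Final Devoicing: [rdptud] → [rdptut]
Rule D changed 2 position(s).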